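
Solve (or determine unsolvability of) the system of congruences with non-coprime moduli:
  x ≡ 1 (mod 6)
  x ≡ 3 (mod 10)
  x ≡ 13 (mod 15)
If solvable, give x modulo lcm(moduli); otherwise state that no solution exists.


Moduli 6, 10, 15 are not pairwise coprime, so CRT works modulo lcm(m_i) when all pairwise compatibility conditions hold.
Pairwise compatibility: gcd(m_i, m_j) must divide a_i - a_j for every pair.
Merge one congruence at a time:
  Start: x ≡ 1 (mod 6).
  Combine with x ≡ 3 (mod 10): gcd(6, 10) = 2; 3 - 1 = 2, which IS divisible by 2, so compatible.
    Write x = 1 + 6·t and substitute into x ≡ 3 (mod 10): 6·t ≡ 3 − 1 = 2 (mod 10).
    Divide the congruence (and modulus) by g = 2: 3·t ≡ 1 (mod 5).
    The inverse of 3 mod 5 is 2 (since 3·2 = 6 = 1·5 + 1), so t ≡ 2·1 = 2 ≡ 2 (mod 5).
    Then x = 1 + 6·2 = 13, valid modulo lcm(6, 10) = 30: x ≡ 13 (mod 30).
  Combine with x ≡ 13 (mod 15): gcd(30, 15) = 15; 13 - 13 = 0, which IS divisible by 15, so compatible.
    Write x = 13 + 30·t and substitute into x ≡ 13 (mod 15): 30·t ≡ 13 − 13 = 0 (mod 15).
    Divide the congruence (and modulus) by g = 15: 2·t ≡ 0 (mod 1).
    Modulo 1 every t works; take t = 0.
    Then x = 13 + 30·0 = 13, valid modulo lcm(30, 15) = 30: x ≡ 13 (mod 30).
Verify: 13 mod 6 = 1, 13 mod 10 = 3, 13 mod 15 = 13.

x ≡ 13 (mod 30).


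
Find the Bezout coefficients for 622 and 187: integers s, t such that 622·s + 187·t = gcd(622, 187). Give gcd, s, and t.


Euclidean algorithm on (622, 187) — divide until remainder is 0:
  622 = 3 · 187 + 61
  187 = 3 · 61 + 4
  61 = 15 · 4 + 1
  4 = 4 · 1 + 0
gcd(622, 187) = 1.
Track Bezout coefficients alongside the remainders: start with r₀ = 622 = a·1 + b·0 (s = 1, t = 0) and r₁ = 187 = a·0 + b·1 (s = 0, t = 1); each new remainder r_{k+1} = r_{k-1} − q_k·r_k inherits s_{k+1} = s_{k-1} − q_k·s_k, t_{k+1} = t_{k-1} − q_k·t_k, so r_k = a·s_k + b·t_k at every step:
  q = 3: r = 61, s = 1 − 3·0 = 1, t = 0 − 3·1 = -3  (check: 622·1 + 187·(-3) = 61)
  q = 3: r = 4, s = 0 − 3·1 = -3, t = 1 − 3·(-3) = 10  (check: 622·(-3) + 187·10 = 4)
  q = 15: r = 1, s = 1 − 15·(-3) = 46, t = -3 − 15·10 = -153  (check: 622·46 + 187·(-153) = 1)
The row with r = 1 (the gcd) gives the Bezout coefficients s = 46, t = -153.
Result: 622 · (46) + 187 · (-153) = 1.

gcd(622, 187) = 1; s = 46, t = -153 (check: 622·46 + 187·(-153) = 1).


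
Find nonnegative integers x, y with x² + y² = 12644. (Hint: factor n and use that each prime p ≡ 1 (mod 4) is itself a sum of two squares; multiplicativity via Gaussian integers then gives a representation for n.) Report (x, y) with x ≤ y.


Step 1: Factor n = 12644 = 2^2 · 29 · 109.
Step 2: Check the mod-4 condition on each prime factor: 2 = 2 (special); 29 ≡ 1 (mod 4), exponent 1; 109 ≡ 1 (mod 4), exponent 1.
All primes ≡ 3 (mod 4) appear to even exponent (or don't appear), so by the two-squares theorem n IS expressible as a sum of two squares.
Step 3: Build a representation. Group n = k² · m with k = 2 and m = 29 · 109 = 3161 (a product of primes ≡ 1 (mod 4)); a representation of m scales to one of n via (k·x)² + (k·y)² = k²(x² + y²). Each prime p ≡ 1 (mod 4) is itself a sum of two squares; find a² by testing p − a² for a perfect square:
  29: 29 − 1² = 28, 29 − 2² = 25 = 5² ⇒ 29 = 2² + 5².
  109: 109 − 1² = 108, 109 − 2² = 105, 109 − 3² = 100 = 10² ⇒ 109 = 3² + 10².
  Combine using the Brahmagupta–Fibonacci identity (a² + b²)(c² + d²) = (ac − bd)² + (ad + bc)² = (ac + bd)² + (ad − bc)²:
  29 · 109 = 3161: from (2² + 5²)(3² + 10²), take (2·3 − 5·10, 2·10 + 5·3) = (6 − 50, 20 + 15) = (-44, 35); dropping signs (only squares matter) gives (44, 35); check 44² + 35² = 1936 + 1225 = 3161 ✓.
  Scale by k = 2: (2·44, 2·35) = (88, 70).
Step 4: Order so x ≤ y and verify: 70² + 88² = 4900 + 7744 = 12644 = n. ✓

n = 12644 = 70² + 88² (one valid representation with x ≤ y).


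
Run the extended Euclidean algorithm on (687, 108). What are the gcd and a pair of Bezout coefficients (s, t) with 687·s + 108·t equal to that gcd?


Euclidean algorithm on (687, 108) — divide until remainder is 0:
  687 = 6 · 108 + 39
  108 = 2 · 39 + 30
  39 = 1 · 30 + 9
  30 = 3 · 9 + 3
  9 = 3 · 3 + 0
gcd(687, 108) = 3.
Track Bezout coefficients alongside the remainders: start with r₀ = 687 = a·1 + b·0 (s = 1, t = 0) and r₁ = 108 = a·0 + b·1 (s = 0, t = 1); each new remainder r_{k+1} = r_{k-1} − q_k·r_k inherits s_{k+1} = s_{k-1} − q_k·s_k, t_{k+1} = t_{k-1} − q_k·t_k, so r_k = a·s_k + b·t_k at every step:
  q = 6: r = 39, s = 1 − 6·0 = 1, t = 0 − 6·1 = -6  (check: 687·1 + 108·(-6) = 39)
  q = 2: r = 30, s = 0 − 2·1 = -2, t = 1 − 2·(-6) = 13  (check: 687·(-2) + 108·13 = 30)
  q = 1: r = 9, s = 1 − 1·(-2) = 3, t = -6 − 1·13 = -19  (check: 687·3 + 108·(-19) = 9)
  q = 3: r = 3, s = -2 − 3·3 = -11, t = 13 − 3·(-19) = 70  (check: 687·(-11) + 108·70 = 3)
The row with r = 3 (the gcd) gives the Bezout coefficients s = -11, t = 70.
Result: 687 · (-11) + 108 · (70) = 3.

gcd(687, 108) = 3; s = -11, t = 70 (check: 687·(-11) + 108·70 = 3).


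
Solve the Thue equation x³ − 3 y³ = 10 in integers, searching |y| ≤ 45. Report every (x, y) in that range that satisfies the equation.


The equation is x³ - 3y³ = 10. For fixed y, x³ = 3·y³ + 10, so a solution requires the RHS to be a perfect cube.
Strategy: iterate y from -45 to 45, compute RHS = 3·y³ + 10, and check whether it is a (positive or negative) perfect cube.
Check small values of y:
  y = 0: RHS = 10 is not a perfect cube.
  y = 1: RHS = 13 is not a perfect cube.
  y = -1: RHS = 7 is not a perfect cube.
  y = 2: RHS = 34 is not a perfect cube.
  y = -2: RHS = -14 is not a perfect cube.
  y = 3: RHS = 91 is not a perfect cube.
  y = -3: RHS = -71 is not a perfect cube.
Continuing, at y = 9: RHS = 2197 = (13)³ ⇒ x = 13 works.
Searching the remaining y in |y| ≤ 45 finds no further solutions.
Collected solutions: (13, 9).

Solutions (with |y| ≤ 45): (13, 9).


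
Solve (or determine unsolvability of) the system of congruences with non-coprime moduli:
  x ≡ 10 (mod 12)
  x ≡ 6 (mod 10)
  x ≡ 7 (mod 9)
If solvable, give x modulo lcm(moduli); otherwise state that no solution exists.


Moduli 12, 10, 9 are not pairwise coprime, so CRT works modulo lcm(m_i) when all pairwise compatibility conditions hold.
Pairwise compatibility: gcd(m_i, m_j) must divide a_i - a_j for every pair.
Merge one congruence at a time:
  Start: x ≡ 10 (mod 12).
  Combine with x ≡ 6 (mod 10): gcd(12, 10) = 2; 6 - 10 = -4, which IS divisible by 2, so compatible.
    Write x = 10 + 12·t and substitute into x ≡ 6 (mod 10): 12·t ≡ 6 − 10 = -4 (mod 10).
    Divide the congruence (and modulus) by g = 2: 6·t ≡ -2 (mod 5).
    Reduce coefficients mod 5: 1·t ≡ 3 (mod 5).
    So t ≡ 3 (mod 5).
    Then x = 10 + 12·3 = 46, valid modulo lcm(12, 10) = 60: x ≡ 46 (mod 60).
  Combine with x ≡ 7 (mod 9): gcd(60, 9) = 3; 7 - 46 = -39, which IS divisible by 3, so compatible.
    Write x = 46 + 60·t and substitute into x ≡ 7 (mod 9): 60·t ≡ 7 − 46 = -39 (mod 9).
    Divide the congruence (and modulus) by g = 3: 20·t ≡ -13 (mod 3).
    Reduce coefficients mod 3: 2·t ≡ 2 (mod 3).
    The inverse of 2 mod 3 is 2 (since 2·2 = 4 = 1·3 + 1), so t ≡ 2·2 = 4 ≡ 1 (mod 3).
    Then x = 46 + 60·1 = 106, valid modulo lcm(60, 9) = 180: x ≡ 106 (mod 180).
Verify: 106 mod 12 = 10, 106 mod 10 = 6, 106 mod 9 = 7.

x ≡ 106 (mod 180).


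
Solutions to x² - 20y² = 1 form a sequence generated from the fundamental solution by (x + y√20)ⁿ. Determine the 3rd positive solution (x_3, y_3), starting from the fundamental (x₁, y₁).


Step 1: Find the fundamental solution (x₁, y₁) of x² - 20y² = 1.
  Expand √20 as a continued fraction. a₀ = ⌊√20⌋ = 4; iterate m_{k+1} = d_k·a_k − m_k, d_{k+1} = (20 − m_{k+1}²)/d_k, a_{k+1} = ⌊(a₀ + m_{k+1})/d_{k+1}⌋ (starting m₀ = 0, d₀ = 1), with convergents p_k = a_k·p_{k-1} + p_{k-2}, q_k = a_k·q_{k-1} + q_{k-2} (p₋₁ = 1, q₋₁ = 0):
  k = 0: a₀ = 4; p₀/q₀ = 4/1; p₀² − 20·q₀² = 16 − 20 = -4.
  k = 1: m = 4, d = 4, a = ⌊(4 + 4)/4⌋ = 2; p/q = (2·4 + 1)/(2·1 + 0) = 9/2; p² − 20·q² = 81 − 80 = 1.
  The first convergent with p² − 20·q² = 1 gives the fundamental solution (x₁, y₁) = (9, 2).
Step 2: Apply the recurrence (x_{n+1}, y_{n+1}) = (x₁x_n + 20y₁y_n, x₁y_n + y₁x_n) repeatedly.
  From (x_1, y_1) = (9, 2): x_2 = 9·9 + 20·2·2 = 161; y_2 = 9·2 + 2·9 = 36.
  From (x_2, y_2) = (161, 36): x_3 = 9·161 + 20·2·36 = 2889; y_3 = 9·36 + 2·161 = 646.
Step 3: Verify x_3² - 20·y_3² = 8346321 - 8346320 = 1 (should be 1). ✓

(x_1, y_1) = (9, 2); (x_3, y_3) = (2889, 646).


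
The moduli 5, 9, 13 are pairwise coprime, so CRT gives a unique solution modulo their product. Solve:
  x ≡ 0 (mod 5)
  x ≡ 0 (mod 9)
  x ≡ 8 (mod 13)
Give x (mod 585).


Moduli 5, 9, 13 are pairwise coprime; by CRT there is a unique solution modulo M = 5 · 9 · 13 = 585.
Solve pairwise, accumulating the modulus:
  Start with x ≡ 0 (mod 5).
  Combine with x ≡ 0 (mod 9): since gcd(5, 9) = 1, we get a unique residue mod 45.
    Write x = 0 + 5·t and substitute into x ≡ 0 (mod 9): 5·t ≡ 0 − 0 = 0 (mod 9).
    The inverse of 5 mod 9 is 2 (since 5·2 = 10 = 1·9 + 1), so t ≡ 2·0 = 0 ≡ 0 (mod 9).
    Then x = 0 + 5·0 = 0, valid modulo lcm(5, 9) = 45: x ≡ 0 (mod 45).
  Combine with x ≡ 8 (mod 13): since gcd(45, 13) = 1, we get a unique residue mod 585.
    Write x = 0 + 45·t and substitute into x ≡ 8 (mod 13): 45·t ≡ 8 − 0 = 8 (mod 13).
    Reduce coefficients mod 13: 6·t ≡ 8 (mod 13).
    The inverse of 6 mod 13 is 11 (since 6·11 = 66 = 5·13 + 1), so t ≡ 11·8 = 88 ≡ 10 (mod 13).
    Then x = 0 + 45·10 = 450, valid modulo lcm(45, 13) = 585: x ≡ 450 (mod 585).
Verify: 450 mod 5 = 0 ✓, 450 mod 9 = 0 ✓, 450 mod 13 = 8 ✓.

x ≡ 450 (mod 585).


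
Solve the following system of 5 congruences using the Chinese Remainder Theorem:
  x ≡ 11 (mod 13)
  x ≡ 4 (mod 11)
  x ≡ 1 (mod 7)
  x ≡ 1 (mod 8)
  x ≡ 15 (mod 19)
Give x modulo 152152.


Product of moduli M = 13 · 11 · 7 · 8 · 19 = 152152.
Merge one congruence at a time:
  Start: x ≡ 11 (mod 13).
  Combine with x ≡ 4 (mod 11); new modulus lcm = 143.
    Write x = 11 + 13·t and substitute into x ≡ 4 (mod 11): 13·t ≡ 4 − 11 = -7 (mod 11).
    Reduce coefficients mod 11: 2·t ≡ 4 (mod 11).
    The inverse of 2 mod 11 is 6 (since 2·6 = 12 = 1·11 + 1), so t ≡ 6·4 = 24 ≡ 2 (mod 11).
    Then x = 11 + 13·2 = 37, valid modulo lcm(13, 11) = 143: x ≡ 37 (mod 143).
  Combine with x ≡ 1 (mod 7); new modulus lcm = 1001.
    Write x = 37 + 143·t and substitute into x ≡ 1 (mod 7): 143·t ≡ 1 − 37 = -36 (mod 7).
    Reduce coefficients mod 7: 3·t ≡ 6 (mod 7).
    The inverse of 3 mod 7 is 5 (since 3·5 = 15 = 2·7 + 1), so t ≡ 5·6 = 30 ≡ 2 (mod 7).
    Then x = 37 + 143·2 = 323, valid modulo lcm(143, 7) = 1001: x ≡ 323 (mod 1001).
  Combine with x ≡ 1 (mod 8); new modulus lcm = 8008.
    Write x = 323 + 1001·t and substitute into x ≡ 1 (mod 8): 1001·t ≡ 1 − 323 = -322 (mod 8).
    Reduce coefficients mod 8: 1·t ≡ 6 (mod 8).
    So t ≡ 6 (mod 8).
    Then x = 323 + 1001·6 = 6329, valid modulo lcm(1001, 8) = 8008: x ≡ 6329 (mod 8008).
  Combine with x ≡ 15 (mod 19); new modulus lcm = 152152.
    Write x = 6329 + 8008·t and substitute into x ≡ 15 (mod 19): 8008·t ≡ 15 − 6329 = -6314 (mod 19).
    Reduce coefficients mod 19: 9·t ≡ 13 (mod 19).
    The inverse of 9 mod 19 is 17 (since 9·17 = 153 = 8·19 + 1), so t ≡ 17·13 = 221 ≡ 12 (mod 19).
    Then x = 6329 + 8008·12 = 102425, valid modulo lcm(8008, 19) = 152152: x ≡ 102425 (mod 152152).
Verify against each original: 102425 mod 13 = 11, 102425 mod 11 = 4, 102425 mod 7 = 1, 102425 mod 8 = 1, 102425 mod 19 = 15.

x ≡ 102425 (mod 152152).


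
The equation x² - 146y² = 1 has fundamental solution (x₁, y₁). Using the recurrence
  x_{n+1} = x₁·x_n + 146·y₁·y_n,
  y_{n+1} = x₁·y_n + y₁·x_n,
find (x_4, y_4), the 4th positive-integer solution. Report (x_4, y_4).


Step 1: Find the fundamental solution (x₁, y₁) of x² - 146y² = 1.
  Expand √146 as a continued fraction. a₀ = ⌊√146⌋ = 12; iterate m_{k+1} = d_k·a_k − m_k, d_{k+1} = (146 − m_{k+1}²)/d_k, a_{k+1} = ⌊(a₀ + m_{k+1})/d_{k+1}⌋ (starting m₀ = 0, d₀ = 1), with convergents p_k = a_k·p_{k-1} + p_{k-2}, q_k = a_k·q_{k-1} + q_{k-2} (p₋₁ = 1, q₋₁ = 0):
  k = 0: a₀ = 12; p₀/q₀ = 12/1; p₀² − 146·q₀² = 144 − 146 = -2.
  k = 1: m = 12, d = 2, a = ⌊(12 + 12)/2⌋ = 12; p/q = (12·12 + 1)/(12·1 + 0) = 145/12; p² − 146·q² = 21025 − 21024 = 1.
  The first convergent with p² − 146·q² = 1 gives the fundamental solution (x₁, y₁) = (145, 12).
Step 2: Apply the recurrence (x_{n+1}, y_{n+1}) = (x₁x_n + 146y₁y_n, x₁y_n + y₁x_n) repeatedly.
  From (x_1, y_1) = (145, 12): x_2 = 145·145 + 146·12·12 = 42049; y_2 = 145·12 + 12·145 = 3480.
  From (x_2, y_2) = (42049, 3480): x_3 = 145·42049 + 146·12·3480 = 12194065; y_3 = 145·3480 + 12·42049 = 1009188.
  From (x_3, y_3) = (12194065, 1009188): x_4 = 145·12194065 + 146·12·1009188 = 3536236801; y_4 = 145·1009188 + 12·12194065 = 292661040.
Step 3: Verify x_4² - 146·y_4² = 12504970712746713601 - 12504970712746713600 = 1 (should be 1). ✓

(x_1, y_1) = (145, 12); (x_4, y_4) = (3536236801, 292661040).


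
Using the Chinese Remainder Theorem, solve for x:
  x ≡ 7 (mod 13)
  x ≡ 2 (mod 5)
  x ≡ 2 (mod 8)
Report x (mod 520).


Moduli 13, 5, 8 are pairwise coprime; by CRT there is a unique solution modulo M = 13 · 5 · 8 = 520.
Solve pairwise, accumulating the modulus:
  Start with x ≡ 7 (mod 13).
  Combine with x ≡ 2 (mod 5): since gcd(13, 5) = 1, we get a unique residue mod 65.
    Write x = 7 + 13·t and substitute into x ≡ 2 (mod 5): 13·t ≡ 2 − 7 = -5 (mod 5).
    Reduce coefficients mod 5: 3·t ≡ 0 (mod 5).
    The inverse of 3 mod 5 is 2 (since 3·2 = 6 = 1·5 + 1), so t ≡ 2·0 = 0 ≡ 0 (mod 5).
    Then x = 7 + 13·0 = 7, valid modulo lcm(13, 5) = 65: x ≡ 7 (mod 65).
  Combine with x ≡ 2 (mod 8): since gcd(65, 8) = 1, we get a unique residue mod 520.
    Write x = 7 + 65·t and substitute into x ≡ 2 (mod 8): 65·t ≡ 2 − 7 = -5 (mod 8).
    Reduce coefficients mod 8: 1·t ≡ 3 (mod 8).
    So t ≡ 3 (mod 8).
    Then x = 7 + 65·3 = 202, valid modulo lcm(65, 8) = 520: x ≡ 202 (mod 520).
Verify: 202 mod 13 = 7 ✓, 202 mod 5 = 2 ✓, 202 mod 8 = 2 ✓.

x ≡ 202 (mod 520).


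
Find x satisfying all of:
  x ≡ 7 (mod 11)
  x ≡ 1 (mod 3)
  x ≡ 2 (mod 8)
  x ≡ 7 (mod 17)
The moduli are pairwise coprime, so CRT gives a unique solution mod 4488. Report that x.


Product of moduli M = 11 · 3 · 8 · 17 = 4488.
Merge one congruence at a time:
  Start: x ≡ 7 (mod 11).
  Combine with x ≡ 1 (mod 3); new modulus lcm = 33.
    Write x = 7 + 11·t and substitute into x ≡ 1 (mod 3): 11·t ≡ 1 − 7 = -6 (mod 3).
    Reduce coefficients mod 3: 2·t ≡ 0 (mod 3).
    The inverse of 2 mod 3 is 2 (since 2·2 = 4 = 1·3 + 1), so t ≡ 2·0 = 0 ≡ 0 (mod 3).
    Then x = 7 + 11·0 = 7, valid modulo lcm(11, 3) = 33: x ≡ 7 (mod 33).
  Combine with x ≡ 2 (mod 8); new modulus lcm = 264.
    Write x = 7 + 33·t and substitute into x ≡ 2 (mod 8): 33·t ≡ 2 − 7 = -5 (mod 8).
    Reduce coefficients mod 8: 1·t ≡ 3 (mod 8).
    So t ≡ 3 (mod 8).
    Then x = 7 + 33·3 = 106, valid modulo lcm(33, 8) = 264: x ≡ 106 (mod 264).
  Combine with x ≡ 7 (mod 17); new modulus lcm = 4488.
    Write x = 106 + 264·t and substitute into x ≡ 7 (mod 17): 264·t ≡ 7 − 106 = -99 (mod 17).
    Reduce coefficients mod 17: 9·t ≡ 3 (mod 17).
    The inverse of 9 mod 17 is 2 (since 9·2 = 18 = 1·17 + 1), so t ≡ 2·3 = 6 ≡ 6 (mod 17).
    Then x = 106 + 264·6 = 1690, valid modulo lcm(264, 17) = 4488: x ≡ 1690 (mod 4488).
Verify against each original: 1690 mod 11 = 7, 1690 mod 3 = 1, 1690 mod 8 = 2, 1690 mod 17 = 7.

x ≡ 1690 (mod 4488).


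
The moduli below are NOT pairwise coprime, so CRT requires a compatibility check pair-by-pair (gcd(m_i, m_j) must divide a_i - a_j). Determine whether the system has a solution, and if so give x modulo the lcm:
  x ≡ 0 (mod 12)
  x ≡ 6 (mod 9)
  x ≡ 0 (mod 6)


Moduli 12, 9, 6 are not pairwise coprime, so CRT works modulo lcm(m_i) when all pairwise compatibility conditions hold.
Pairwise compatibility: gcd(m_i, m_j) must divide a_i - a_j for every pair.
Merge one congruence at a time:
  Start: x ≡ 0 (mod 12).
  Combine with x ≡ 6 (mod 9): gcd(12, 9) = 3; 6 - 0 = 6, which IS divisible by 3, so compatible.
    Write x = 0 + 12·t and substitute into x ≡ 6 (mod 9): 12·t ≡ 6 − 0 = 6 (mod 9).
    Divide the congruence (and modulus) by g = 3: 4·t ≡ 2 (mod 3).
    Reduce coefficients mod 3: 1·t ≡ 2 (mod 3).
    So t ≡ 2 (mod 3).
    Then x = 0 + 12·2 = 24, valid modulo lcm(12, 9) = 36: x ≡ 24 (mod 36).
  Combine with x ≡ 0 (mod 6): gcd(36, 6) = 6; 0 - 24 = -24, which IS divisible by 6, so compatible.
    Write x = 24 + 36·t and substitute into x ≡ 0 (mod 6): 36·t ≡ 0 − 24 = -24 (mod 6).
    Divide the congruence (and modulus) by g = 6: 6·t ≡ -4 (mod 1).
    Modulo 1 every t works; take t = 0.
    Then x = 24 + 36·0 = 24, valid modulo lcm(36, 6) = 36: x ≡ 24 (mod 36).
Verify: 24 mod 12 = 0, 24 mod 9 = 6, 24 mod 6 = 0.

x ≡ 24 (mod 36).


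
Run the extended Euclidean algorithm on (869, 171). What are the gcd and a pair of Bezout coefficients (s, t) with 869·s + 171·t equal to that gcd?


Euclidean algorithm on (869, 171) — divide until remainder is 0:
  869 = 5 · 171 + 14
  171 = 12 · 14 + 3
  14 = 4 · 3 + 2
  3 = 1 · 2 + 1
  2 = 2 · 1 + 0
gcd(869, 171) = 1.
Track Bezout coefficients alongside the remainders: start with r₀ = 869 = a·1 + b·0 (s = 1, t = 0) and r₁ = 171 = a·0 + b·1 (s = 0, t = 1); each new remainder r_{k+1} = r_{k-1} − q_k·r_k inherits s_{k+1} = s_{k-1} − q_k·s_k, t_{k+1} = t_{k-1} − q_k·t_k, so r_k = a·s_k + b·t_k at every step:
  q = 5: r = 14, s = 1 − 5·0 = 1, t = 0 − 5·1 = -5  (check: 869·1 + 171·(-5) = 14)
  q = 12: r = 3, s = 0 − 12·1 = -12, t = 1 − 12·(-5) = 61  (check: 869·(-12) + 171·61 = 3)
  q = 4: r = 2, s = 1 − 4·(-12) = 49, t = -5 − 4·61 = -249  (check: 869·49 + 171·(-249) = 2)
  q = 1: r = 1, s = -12 − 1·49 = -61, t = 61 − 1·(-249) = 310  (check: 869·(-61) + 171·310 = 1)
The row with r = 1 (the gcd) gives the Bezout coefficients s = -61, t = 310.
Result: 869 · (-61) + 171 · (310) = 1.

gcd(869, 171) = 1; s = -61, t = 310 (check: 869·(-61) + 171·310 = 1).


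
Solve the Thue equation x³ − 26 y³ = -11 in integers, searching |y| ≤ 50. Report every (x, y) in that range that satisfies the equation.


The equation is x³ - 26y³ = -11. For fixed y, x³ = 26·y³ − 11, so a solution requires the RHS to be a perfect cube.
Strategy: iterate y from -50 to 50, compute RHS = 26·y³ − 11, and check whether it is a (positive or negative) perfect cube.
Check small values of y:
  y = 0: RHS = -11 is not a perfect cube.
  y = 1: RHS = 15 is not a perfect cube.
  y = -1: RHS = -37 is not a perfect cube.
  y = 2: RHS = 197 is not a perfect cube.
  y = -2: RHS = -219 is not a perfect cube.
  y = 3: RHS = 691 is not a perfect cube.
  y = -3: RHS = -713 is not a perfect cube.
Continuing the search up to |y| = 50 finds no solutions either.
No (x, y) in the scanned range satisfies the equation.

No integer solutions with |y| ≤ 50.


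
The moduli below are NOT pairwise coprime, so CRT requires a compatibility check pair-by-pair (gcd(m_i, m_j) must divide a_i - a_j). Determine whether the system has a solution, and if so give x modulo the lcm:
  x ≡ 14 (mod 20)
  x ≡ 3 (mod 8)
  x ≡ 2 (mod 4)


Moduli 20, 8, 4 are not pairwise coprime, so CRT works modulo lcm(m_i) when all pairwise compatibility conditions hold.
Pairwise compatibility: gcd(m_i, m_j) must divide a_i - a_j for every pair.
Merge one congruence at a time:
  Start: x ≡ 14 (mod 20).
  Combine with x ≡ 3 (mod 8): gcd(20, 8) = 4, and 3 - 14 = -11 is NOT divisible by 4.
    ⇒ system is inconsistent (no integer solution).

No solution (the system is inconsistent).


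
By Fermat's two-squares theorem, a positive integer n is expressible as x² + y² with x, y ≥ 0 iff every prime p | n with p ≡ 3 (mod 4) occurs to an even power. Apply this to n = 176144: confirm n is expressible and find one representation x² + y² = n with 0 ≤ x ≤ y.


Step 1: Factor n = 176144 = 2^4 · 101 · 109.
Step 2: Check the mod-4 condition on each prime factor: 2 = 2 (special); 101 ≡ 1 (mod 4), exponent 1; 109 ≡ 1 (mod 4), exponent 1.
All primes ≡ 3 (mod 4) appear to even exponent (or don't appear), so by the two-squares theorem n IS expressible as a sum of two squares.
Step 3: Build a representation. Group n = k² · m with k = 4 and m = 101 · 109 = 11009 (a product of primes ≡ 1 (mod 4)); a representation of m scales to one of n via (k·x)² + (k·y)² = k²(x² + y²). Each prime p ≡ 1 (mod 4) is itself a sum of two squares; find a² by testing p − a² for a perfect square:
  101: 101 − 1² = 100 = 10² ⇒ 101 = 1² + 10².
  109: 109 − 1² = 108, 109 − 2² = 105, 109 − 3² = 100 = 10² ⇒ 109 = 3² + 10².
  Combine using the Brahmagupta–Fibonacci identity (a² + b²)(c² + d²) = (ac − bd)² + (ad + bc)² = (ac + bd)² + (ad − bc)²:
  101 · 109 = 11009: from (1² + 10²)(3² + 10²), take (1·3 − 10·10, 1·10 + 10·3) = (3 − 100, 10 + 30) = (-97, 40); dropping signs (only squares matter) gives (97, 40); check 97² + 40² = 9409 + 1600 = 11009 ✓.
  Scale by k = 4: (4·97, 4·40) = (388, 160).
Step 4: Order so x ≤ y and verify: 160² + 388² = 25600 + 150544 = 176144 = n. ✓

n = 176144 = 160² + 388² (one valid representation with x ≤ y).


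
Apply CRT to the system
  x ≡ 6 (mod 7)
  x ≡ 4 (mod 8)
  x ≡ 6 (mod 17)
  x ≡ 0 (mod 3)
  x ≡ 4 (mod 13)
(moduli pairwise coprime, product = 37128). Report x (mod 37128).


Product of moduli M = 7 · 8 · 17 · 3 · 13 = 37128.
Merge one congruence at a time:
  Start: x ≡ 6 (mod 7).
  Combine with x ≡ 4 (mod 8); new modulus lcm = 56.
    Write x = 6 + 7·t and substitute into x ≡ 4 (mod 8): 7·t ≡ 4 − 6 = -2 (mod 8).
    Reduce coefficients mod 8: 7·t ≡ 6 (mod 8).
    The inverse of 7 mod 8 is 7 (since 7·7 = 49 = 6·8 + 1), so t ≡ 7·6 = 42 ≡ 2 (mod 8).
    Then x = 6 + 7·2 = 20, valid modulo lcm(7, 8) = 56: x ≡ 20 (mod 56).
  Combine with x ≡ 6 (mod 17); new modulus lcm = 952.
    Write x = 20 + 56·t and substitute into x ≡ 6 (mod 17): 56·t ≡ 6 − 20 = -14 (mod 17).
    Reduce coefficients mod 17: 5·t ≡ 3 (mod 17).
    The inverse of 5 mod 17 is 7 (since 5·7 = 35 = 2·17 + 1), so t ≡ 7·3 = 21 ≡ 4 (mod 17).
    Then x = 20 + 56·4 = 244, valid modulo lcm(56, 17) = 952: x ≡ 244 (mod 952).
  Combine with x ≡ 0 (mod 3); new modulus lcm = 2856.
    Write x = 244 + 952·t and substitute into x ≡ 0 (mod 3): 952·t ≡ 0 − 244 = -244 (mod 3).
    Reduce coefficients mod 3: 1·t ≡ 2 (mod 3).
    So t ≡ 2 (mod 3).
    Then x = 244 + 952·2 = 2148, valid modulo lcm(952, 3) = 2856: x ≡ 2148 (mod 2856).
  Combine with x ≡ 4 (mod 13); new modulus lcm = 37128.
    Write x = 2148 + 2856·t and substitute into x ≡ 4 (mod 13): 2856·t ≡ 4 − 2148 = -2144 (mod 13).
    Reduce coefficients mod 13: 9·t ≡ 1 (mod 13).
    The inverse of 9 mod 13 is 3 (since 9·3 = 27 = 2·13 + 1), so t ≡ 3·1 = 3 ≡ 3 (mod 13).
    Then x = 2148 + 2856·3 = 10716, valid modulo lcm(2856, 13) = 37128: x ≡ 10716 (mod 37128).
Verify against each original: 10716 mod 7 = 6, 10716 mod 8 = 4, 10716 mod 17 = 6, 10716 mod 3 = 0, 10716 mod 13 = 4.

x ≡ 10716 (mod 37128).


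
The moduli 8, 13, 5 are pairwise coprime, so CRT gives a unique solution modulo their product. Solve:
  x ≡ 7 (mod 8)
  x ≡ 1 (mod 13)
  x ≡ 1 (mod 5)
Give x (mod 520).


Moduli 8, 13, 5 are pairwise coprime; by CRT there is a unique solution modulo M = 8 · 13 · 5 = 520.
Solve pairwise, accumulating the modulus:
  Start with x ≡ 7 (mod 8).
  Combine with x ≡ 1 (mod 13): since gcd(8, 13) = 1, we get a unique residue mod 104.
    Write x = 7 + 8·t and substitute into x ≡ 1 (mod 13): 8·t ≡ 1 − 7 = -6 (mod 13).
    Reduce coefficients mod 13: 8·t ≡ 7 (mod 13).
    The inverse of 8 mod 13 is 5 (since 8·5 = 40 = 3·13 + 1), so t ≡ 5·7 = 35 ≡ 9 (mod 13).
    Then x = 7 + 8·9 = 79, valid modulo lcm(8, 13) = 104: x ≡ 79 (mod 104).
  Combine with x ≡ 1 (mod 5): since gcd(104, 5) = 1, we get a unique residue mod 520.
    Write x = 79 + 104·t and substitute into x ≡ 1 (mod 5): 104·t ≡ 1 − 79 = -78 (mod 5).
    Reduce coefficients mod 5: 4·t ≡ 2 (mod 5).
    The inverse of 4 mod 5 is 4 (since 4·4 = 16 = 3·5 + 1), so t ≡ 4·2 = 8 ≡ 3 (mod 5).
    Then x = 79 + 104·3 = 391, valid modulo lcm(104, 5) = 520: x ≡ 391 (mod 520).
Verify: 391 mod 8 = 7 ✓, 391 mod 13 = 1 ✓, 391 mod 5 = 1 ✓.

x ≡ 391 (mod 520).


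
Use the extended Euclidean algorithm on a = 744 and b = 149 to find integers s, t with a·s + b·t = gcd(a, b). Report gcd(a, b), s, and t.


Euclidean algorithm on (744, 149) — divide until remainder is 0:
  744 = 4 · 149 + 148
  149 = 1 · 148 + 1
  148 = 148 · 1 + 0
gcd(744, 149) = 1.
Track Bezout coefficients alongside the remainders: start with r₀ = 744 = a·1 + b·0 (s = 1, t = 0) and r₁ = 149 = a·0 + b·1 (s = 0, t = 1); each new remainder r_{k+1} = r_{k-1} − q_k·r_k inherits s_{k+1} = s_{k-1} − q_k·s_k, t_{k+1} = t_{k-1} − q_k·t_k, so r_k = a·s_k + b·t_k at every step:
  q = 4: r = 148, s = 1 − 4·0 = 1, t = 0 − 4·1 = -4  (check: 744·1 + 149·(-4) = 148)
  q = 1: r = 1, s = 0 − 1·1 = -1, t = 1 − 1·(-4) = 5  (check: 744·(-1) + 149·5 = 1)
The row with r = 1 (the gcd) gives the Bezout coefficients s = -1, t = 5.
Result: 744 · (-1) + 149 · (5) = 1.

gcd(744, 149) = 1; s = -1, t = 5 (check: 744·(-1) + 149·5 = 1).


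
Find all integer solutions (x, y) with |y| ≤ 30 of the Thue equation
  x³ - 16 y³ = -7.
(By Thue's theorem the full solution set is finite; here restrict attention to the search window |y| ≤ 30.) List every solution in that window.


The equation is x³ - 16y³ = -7. For fixed y, x³ = 16·y³ − 7, so a solution requires the RHS to be a perfect cube.
Strategy: iterate y from -30 to 30, compute RHS = 16·y³ − 7, and check whether it is a (positive or negative) perfect cube.
Check small values of y:
  y = 0: RHS = -7 is not a perfect cube.
  y = 1: RHS = 9 is not a perfect cube.
  y = -1: RHS = -23 is not a perfect cube.
  y = 2: RHS = 121 is not a perfect cube.
  y = -2: RHS = -135 is not a perfect cube.
  y = 3: RHS = 425 is not a perfect cube.
  y = -3: RHS = -439 is not a perfect cube.
Continuing the search up to |y| = 30 finds no solutions either.
No (x, y) in the scanned range satisfies the equation.

No integer solutions with |y| ≤ 30.


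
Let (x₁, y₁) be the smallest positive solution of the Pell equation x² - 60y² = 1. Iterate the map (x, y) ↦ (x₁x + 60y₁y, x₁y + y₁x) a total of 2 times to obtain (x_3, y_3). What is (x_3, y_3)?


Step 1: Find the fundamental solution (x₁, y₁) of x² - 60y² = 1.
  Expand √60 as a continued fraction. a₀ = ⌊√60⌋ = 7; iterate m_{k+1} = d_k·a_k − m_k, d_{k+1} = (60 − m_{k+1}²)/d_k, a_{k+1} = ⌊(a₀ + m_{k+1})/d_{k+1}⌋ (starting m₀ = 0, d₀ = 1), with convergents p_k = a_k·p_{k-1} + p_{k-2}, q_k = a_k·q_{k-1} + q_{k-2} (p₋₁ = 1, q₋₁ = 0):
  k = 0: a₀ = 7; p₀/q₀ = 7/1; p₀² − 60·q₀² = 49 − 60 = -11.
  k = 1: m = 7, d = 11, a = ⌊(7 + 7)/11⌋ = 1; p/q = (1·7 + 1)/(1·1 + 0) = 8/1; p² − 60·q² = 64 − 60 = 4.
  k = 2: m = 4, d = 4, a = ⌊(7 + 4)/4⌋ = 2; p/q = (2·8 + 7)/(2·1 + 1) = 23/3; p² − 60·q² = 529 − 540 = -11.
  k = 3: m = 4, d = 11, a = ⌊(7 + 4)/11⌋ = 1; p/q = (1·23 + 8)/(1·3 + 1) = 31/4; p² − 60·q² = 961 − 960 = 1.
  The first convergent with p² − 60·q² = 1 gives the fundamental solution (x₁, y₁) = (31, 4).
Step 2: Apply the recurrence (x_{n+1}, y_{n+1}) = (x₁x_n + 60y₁y_n, x₁y_n + y₁x_n) repeatedly.
  From (x_1, y_1) = (31, 4): x_2 = 31·31 + 60·4·4 = 1921; y_2 = 31·4 + 4·31 = 248.
  From (x_2, y_2) = (1921, 248): x_3 = 31·1921 + 60·4·248 = 119071; y_3 = 31·248 + 4·1921 = 15372.
Step 3: Verify x_3² - 60·y_3² = 14177903041 - 14177903040 = 1 (should be 1). ✓

(x_1, y_1) = (31, 4); (x_3, y_3) = (119071, 15372).


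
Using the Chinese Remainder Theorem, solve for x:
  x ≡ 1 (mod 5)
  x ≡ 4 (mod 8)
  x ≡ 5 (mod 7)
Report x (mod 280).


Moduli 5, 8, 7 are pairwise coprime; by CRT there is a unique solution modulo M = 5 · 8 · 7 = 280.
Solve pairwise, accumulating the modulus:
  Start with x ≡ 1 (mod 5).
  Combine with x ≡ 4 (mod 8): since gcd(5, 8) = 1, we get a unique residue mod 40.
    Write x = 1 + 5·t and substitute into x ≡ 4 (mod 8): 5·t ≡ 4 − 1 = 3 (mod 8).
    The inverse of 5 mod 8 is 5 (since 5·5 = 25 = 3·8 + 1), so t ≡ 5·3 = 15 ≡ 7 (mod 8).
    Then x = 1 + 5·7 = 36, valid modulo lcm(5, 8) = 40: x ≡ 36 (mod 40).
  Combine with x ≡ 5 (mod 7): since gcd(40, 7) = 1, we get a unique residue mod 280.
    Write x = 36 + 40·t and substitute into x ≡ 5 (mod 7): 40·t ≡ 5 − 36 = -31 (mod 7).
    Reduce coefficients mod 7: 5·t ≡ 4 (mod 7).
    The inverse of 5 mod 7 is 3 (since 5·3 = 15 = 2·7 + 1), so t ≡ 3·4 = 12 ≡ 5 (mod 7).
    Then x = 36 + 40·5 = 236, valid modulo lcm(40, 7) = 280: x ≡ 236 (mod 280).
Verify: 236 mod 5 = 1 ✓, 236 mod 8 = 4 ✓, 236 mod 7 = 5 ✓.

x ≡ 236 (mod 280).


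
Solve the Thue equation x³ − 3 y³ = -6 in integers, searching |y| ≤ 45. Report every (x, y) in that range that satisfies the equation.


The equation is x³ - 3y³ = -6. For fixed y, x³ = 3·y³ − 6, so a solution requires the RHS to be a perfect cube.
Strategy: iterate y from -45 to 45, compute RHS = 3·y³ − 6, and check whether it is a (positive or negative) perfect cube.
Check small values of y:
  y = 0: RHS = -6 is not a perfect cube.
  y = 1: RHS = -3 is not a perfect cube.
  y = -1: RHS = -9 is not a perfect cube.
  y = 2: RHS = 18 is not a perfect cube.
  y = -2: RHS = -30 is not a perfect cube.
  y = 3: RHS = 75 is not a perfect cube.
  y = -3: RHS = -87 is not a perfect cube.
Continuing the search up to |y| = 45 finds no solutions either.
No (x, y) in the scanned range satisfies the equation.

No integer solutions with |y| ≤ 45.


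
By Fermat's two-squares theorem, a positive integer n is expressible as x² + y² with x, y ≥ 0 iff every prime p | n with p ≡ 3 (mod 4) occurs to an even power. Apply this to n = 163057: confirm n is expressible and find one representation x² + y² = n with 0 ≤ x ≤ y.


Step 1: Factor n = 163057 = 41^2 · 97.
Step 2: Check the mod-4 condition on each prime factor: 41 ≡ 1 (mod 4), exponent 2; 97 ≡ 1 (mod 4), exponent 1.
All primes ≡ 3 (mod 4) appear to even exponent (or don't appear), so by the two-squares theorem n IS expressible as a sum of two squares.
Step 3: Build a representation. Here n = 41 · 41 · 97 is a product of primes ≡ 1 (mod 4). Each prime p ≡ 1 (mod 4) is itself a sum of two squares; find a² by testing p − a² for a perfect square:
  41: 41 − 1² = 40, 41 − 2² = 37, 41 − 3² = 32, 41 − 4² = 25 = 5² ⇒ 41 = 4² + 5².
  97: 97 − 1² = 96, 97 − 2² = 93, 97 − 3² = 88, 97 − 4² = 81 = 9² ⇒ 97 = 4² + 9².
  Combine using the Brahmagupta–Fibonacci identity (a² + b²)(c² + d²) = (ac − bd)² + (ad + bc)² = (ac + bd)² + (ad − bc)²:
  41 · 41 = 1681: from (4² + 5²)(4² + 5²), take (4·4 − 5·5, 4·5 + 5·4) = (16 − 25, 20 + 20) = (-9, 40); dropping signs (only squares matter) gives (9, 40); check 9² + 40² = 81 + 1600 = 1681 ✓.
  1681 · 97 = 163057: from (9² + 40²)(4² + 9²), take (9·4 − 40·9, 9·9 + 40·4) = (36 − 360, 81 + 160) = (-324, 241); dropping signs (only squares matter) gives (324, 241); check 324² + 241² = 104976 + 58081 = 163057 ✓.
Step 4: Order so x ≤ y and verify: 241² + 324² = 58081 + 104976 = 163057 = n. ✓

n = 163057 = 241² + 324² (one valid representation with x ≤ y).


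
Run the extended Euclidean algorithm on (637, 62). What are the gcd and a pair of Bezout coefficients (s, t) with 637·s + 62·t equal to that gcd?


Euclidean algorithm on (637, 62) — divide until remainder is 0:
  637 = 10 · 62 + 17
  62 = 3 · 17 + 11
  17 = 1 · 11 + 6
  11 = 1 · 6 + 5
  6 = 1 · 5 + 1
  5 = 5 · 1 + 0
gcd(637, 62) = 1.
Track Bezout coefficients alongside the remainders: start with r₀ = 637 = a·1 + b·0 (s = 1, t = 0) and r₁ = 62 = a·0 + b·1 (s = 0, t = 1); each new remainder r_{k+1} = r_{k-1} − q_k·r_k inherits s_{k+1} = s_{k-1} − q_k·s_k, t_{k+1} = t_{k-1} − q_k·t_k, so r_k = a·s_k + b·t_k at every step:
  q = 10: r = 17, s = 1 − 10·0 = 1, t = 0 − 10·1 = -10  (check: 637·1 + 62·(-10) = 17)
  q = 3: r = 11, s = 0 − 3·1 = -3, t = 1 − 3·(-10) = 31  (check: 637·(-3) + 62·31 = 11)
  q = 1: r = 6, s = 1 − 1·(-3) = 4, t = -10 − 1·31 = -41  (check: 637·4 + 62·(-41) = 6)
  q = 1: r = 5, s = -3 − 1·4 = -7, t = 31 − 1·(-41) = 72  (check: 637·(-7) + 62·72 = 5)
  q = 1: r = 1, s = 4 − 1·(-7) = 11, t = -41 − 1·72 = -113  (check: 637·11 + 62·(-113) = 1)
The row with r = 1 (the gcd) gives the Bezout coefficients s = 11, t = -113.
Result: 637 · (11) + 62 · (-113) = 1.

gcd(637, 62) = 1; s = 11, t = -113 (check: 637·11 + 62·(-113) = 1).


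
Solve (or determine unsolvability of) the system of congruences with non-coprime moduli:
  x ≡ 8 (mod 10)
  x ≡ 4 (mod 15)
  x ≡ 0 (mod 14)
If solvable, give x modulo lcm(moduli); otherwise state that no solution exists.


Moduli 10, 15, 14 are not pairwise coprime, so CRT works modulo lcm(m_i) when all pairwise compatibility conditions hold.
Pairwise compatibility: gcd(m_i, m_j) must divide a_i - a_j for every pair.
Merge one congruence at a time:
  Start: x ≡ 8 (mod 10).
  Combine with x ≡ 4 (mod 15): gcd(10, 15) = 5, and 4 - 8 = -4 is NOT divisible by 5.
    ⇒ system is inconsistent (no integer solution).

No solution (the system is inconsistent).


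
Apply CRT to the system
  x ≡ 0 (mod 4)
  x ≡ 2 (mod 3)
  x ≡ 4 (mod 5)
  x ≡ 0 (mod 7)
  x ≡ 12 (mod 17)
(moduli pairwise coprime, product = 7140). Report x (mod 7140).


Product of moduli M = 4 · 3 · 5 · 7 · 17 = 7140.
Merge one congruence at a time:
  Start: x ≡ 0 (mod 4).
  Combine with x ≡ 2 (mod 3); new modulus lcm = 12.
    Write x = 0 + 4·t and substitute into x ≡ 2 (mod 3): 4·t ≡ 2 − 0 = 2 (mod 3).
    Reduce coefficients mod 3: 1·t ≡ 2 (mod 3).
    So t ≡ 2 (mod 3).
    Then x = 0 + 4·2 = 8, valid modulo lcm(4, 3) = 12: x ≡ 8 (mod 12).
  Combine with x ≡ 4 (mod 5); new modulus lcm = 60.
    Write x = 8 + 12·t and substitute into x ≡ 4 (mod 5): 12·t ≡ 4 − 8 = -4 (mod 5).
    Reduce coefficients mod 5: 2·t ≡ 1 (mod 5).
    The inverse of 2 mod 5 is 3 (since 2·3 = 6 = 1·5 + 1), so t ≡ 3·1 = 3 ≡ 3 (mod 5).
    Then x = 8 + 12·3 = 44, valid modulo lcm(12, 5) = 60: x ≡ 44 (mod 60).
  Combine with x ≡ 0 (mod 7); new modulus lcm = 420.
    Write x = 44 + 60·t and substitute into x ≡ 0 (mod 7): 60·t ≡ 0 − 44 = -44 (mod 7).
    Reduce coefficients mod 7: 4·t ≡ 5 (mod 7).
    The inverse of 4 mod 7 is 2 (since 4·2 = 8 = 1·7 + 1), so t ≡ 2·5 = 10 ≡ 3 (mod 7).
    Then x = 44 + 60·3 = 224, valid modulo lcm(60, 7) = 420: x ≡ 224 (mod 420).
  Combine with x ≡ 12 (mod 17); new modulus lcm = 7140.
    Write x = 224 + 420·t and substitute into x ≡ 12 (mod 17): 420·t ≡ 12 − 224 = -212 (mod 17).
    Reduce coefficients mod 17: 12·t ≡ 9 (mod 17).
    The inverse of 12 mod 17 is 10 (since 12·10 = 120 = 7·17 + 1), so t ≡ 10·9 = 90 ≡ 5 (mod 17).
    Then x = 224 + 420·5 = 2324, valid modulo lcm(420, 17) = 7140: x ≡ 2324 (mod 7140).
Verify against each original: 2324 mod 4 = 0, 2324 mod 3 = 2, 2324 mod 5 = 4, 2324 mod 7 = 0, 2324 mod 17 = 12.

x ≡ 2324 (mod 7140).


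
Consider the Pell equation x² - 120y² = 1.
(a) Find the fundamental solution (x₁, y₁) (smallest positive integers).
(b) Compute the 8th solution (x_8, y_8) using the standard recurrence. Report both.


Step 1: Find the fundamental solution (x₁, y₁) of x² - 120y² = 1.
  Expand √120 as a continued fraction. a₀ = ⌊√120⌋ = 10; iterate m_{k+1} = d_k·a_k − m_k, d_{k+1} = (120 − m_{k+1}²)/d_k, a_{k+1} = ⌊(a₀ + m_{k+1})/d_{k+1}⌋ (starting m₀ = 0, d₀ = 1), with convergents p_k = a_k·p_{k-1} + p_{k-2}, q_k = a_k·q_{k-1} + q_{k-2} (p₋₁ = 1, q₋₁ = 0):
  k = 0: a₀ = 10; p₀/q₀ = 10/1; p₀² − 120·q₀² = 100 − 120 = -20.
  k = 1: m = 10, d = 20, a = ⌊(10 + 10)/20⌋ = 1; p/q = (1·10 + 1)/(1·1 + 0) = 11/1; p² − 120·q² = 121 − 120 = 1.
  The first convergent with p² − 120·q² = 1 gives the fundamental solution (x₁, y₁) = (11, 1).
Step 2: Apply the recurrence (x_{n+1}, y_{n+1}) = (x₁x_n + 120y₁y_n, x₁y_n + y₁x_n) repeatedly.
  From (x_1, y_1) = (11, 1): x_2 = 11·11 + 120·1·1 = 241; y_2 = 11·1 + 1·11 = 22.
  From (x_2, y_2) = (241, 22): x_3 = 11·241 + 120·1·22 = 5291; y_3 = 11·22 + 1·241 = 483.
  From (x_3, y_3) = (5291, 483): x_4 = 11·5291 + 120·1·483 = 116161; y_4 = 11·483 + 1·5291 = 10604.
  From (x_4, y_4) = (116161, 10604): x_5 = 11·116161 + 120·1·10604 = 2550251; y_5 = 11·10604 + 1·116161 = 232805.
  From (x_5, y_5) = (2550251, 232805): x_6 = 11·2550251 + 120·1·232805 = 55989361; y_6 = 11·232805 + 1·2550251 = 5111106.
  From (x_6, y_6) = (55989361, 5111106): x_7 = 11·55989361 + 120·1·5111106 = 1229215691; y_7 = 11·5111106 + 1·55989361 = 112211527.
  From (x_7, y_7) = (1229215691, 112211527): x_8 = 11·1229215691 + 120·1·112211527 = 26986755841; y_8 = 11·112211527 + 1·1229215691 = 2463542488.
Step 3: Verify x_8² - 120·y_8² = 728284990821747617281 - 728284990821747617280 = 1 (should be 1). ✓

(x_1, y_1) = (11, 1); (x_8, y_8) = (26986755841, 2463542488).


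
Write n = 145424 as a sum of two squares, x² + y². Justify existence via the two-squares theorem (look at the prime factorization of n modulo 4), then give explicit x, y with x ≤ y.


Step 1: Factor n = 145424 = 2^4 · 61 · 149.
Step 2: Check the mod-4 condition on each prime factor: 2 = 2 (special); 61 ≡ 1 (mod 4), exponent 1; 149 ≡ 1 (mod 4), exponent 1.
All primes ≡ 3 (mod 4) appear to even exponent (or don't appear), so by the two-squares theorem n IS expressible as a sum of two squares.
Step 3: Build a representation. Group n = k² · m with k = 4 and m = 61 · 149 = 9089 (a product of primes ≡ 1 (mod 4)); a representation of m scales to one of n via (k·x)² + (k·y)² = k²(x² + y²). Each prime p ≡ 1 (mod 4) is itself a sum of two squares; find a² by testing p − a² for a perfect square:
  61: 61 − 1² = 60, 61 − 2² = 57, 61 − 3² = 52, 61 − 4² = 45, 61 − 5² = 36 = 6² ⇒ 61 = 5² + 6².
  149: 149 − 1² = 148, 149 − 2² = 145, 149 − 3² = 140, 149 − 4² = 133, 149 − 5² = 124, 149 − 6² = 113, 149 − 7² = 100 = 10² ⇒ 149 = 7² + 10².
  Combine using the Brahmagupta–Fibonacci identity (a² + b²)(c² + d²) = (ac − bd)² + (ad + bc)² = (ac + bd)² + (ad − bc)²:
  61 · 149 = 9089: from (5² + 6²)(7² + 10²), take (5·7 − 6·10, 5·10 + 6·7) = (35 − 60, 50 + 42) = (-25, 92); dropping signs (only squares matter) gives (25, 92); check 25² + 92² = 625 + 8464 = 9089 ✓.
  Scale by k = 4: (4·25, 4·92) = (100, 368).
Step 4: Order so x ≤ y and verify: 100² + 368² = 10000 + 135424 = 145424 = n. ✓

n = 145424 = 100² + 368² (one valid representation with x ≤ y).


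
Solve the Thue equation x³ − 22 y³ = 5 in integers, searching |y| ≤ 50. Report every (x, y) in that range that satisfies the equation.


The equation is x³ - 22y³ = 5. For fixed y, x³ = 22·y³ + 5, so a solution requires the RHS to be a perfect cube.
Strategy: iterate y from -50 to 50, compute RHS = 22·y³ + 5, and check whether it is a (positive or negative) perfect cube.
Check small values of y:
  y = 0: RHS = 5 is not a perfect cube.
  y = 1: RHS = 27 = (3)³ ⇒ x = 3 works.
  y = -1: RHS = -17 is not a perfect cube.
  y = 2: RHS = 181 is not a perfect cube.
  y = -2: RHS = -171 is not a perfect cube.
  y = 3: RHS = 599 is not a perfect cube.
  y = -3: RHS = -589 is not a perfect cube.
Continuing the search up to |y| = 50 finds no further solutions beyond those listed.
Collected solutions: (3, 1).

Solutions (with |y| ≤ 50): (3, 1).
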